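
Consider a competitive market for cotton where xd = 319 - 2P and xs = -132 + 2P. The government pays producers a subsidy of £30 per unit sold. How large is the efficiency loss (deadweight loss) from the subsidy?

Deadweight loss = £450

Pre-subsidy: 319 - 2P = -132 + 2P gives P* = 112.75, x* = 93.5.
With the subsidy, sellers receive Ps = Pb + 30 for each unit, where Pb is the price buyers pay.
Supply in terms of Pb becomes xs = -132 + 2(Pb + 30) = -72 + 2Pb. Setting this equal to demand: 319 - 2Pb = -72 + 2Pb, so Pb = 97.75.
Sellers receive Ps = 97.75 + 30 = 127.75; x' = 319 − 2·97.75 = 123.5.
The subsidy expands output by 123.5 − 93.5 = 30 past the efficient level; on those units the gap between marginal cost and willingness to pay runs from 0 up to 30.
DWL = ½ × 30 × 30 = 450.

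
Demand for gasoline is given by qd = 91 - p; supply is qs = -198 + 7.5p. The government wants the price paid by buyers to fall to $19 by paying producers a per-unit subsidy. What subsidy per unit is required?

Required subsidy s = $17 per unit

At a buyer price of 19, quantity demanded is 91 − 1·19 = 72.
Sellers supply 72 only when they receive ps with -198 + 7.5·ps = 72, i.e. ps = 36.
s = ps − pb = 36 − 19 = 17.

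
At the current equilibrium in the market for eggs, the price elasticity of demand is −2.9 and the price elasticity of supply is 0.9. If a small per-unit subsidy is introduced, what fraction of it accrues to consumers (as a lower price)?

For a small subsidy around the equilibrium, the benefit split depends on the relative slopes, which at a point are proportional to the elasticities.
Buyer share = εs/(εs + |εd|) = 0.9/(0.9 + 2.9) = 9/38; seller share = |εd|/(εs + |εd|) = 29/38.

Consumer share = 9/38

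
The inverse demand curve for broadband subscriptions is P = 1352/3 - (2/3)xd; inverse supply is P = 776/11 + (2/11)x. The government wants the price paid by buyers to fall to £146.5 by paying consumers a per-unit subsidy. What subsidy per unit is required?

Required subsidy s = £7 per unit

At a buyer price of 146.5, quantity demanded is 676 − 1.5·146.5 = 456.25.
Sellers supply 456.25 only when they receive Ps = 776/11 + (2/11)·456.25 = 153.5.
s = Ps − Pb = 153.5 − 146.5 = 7.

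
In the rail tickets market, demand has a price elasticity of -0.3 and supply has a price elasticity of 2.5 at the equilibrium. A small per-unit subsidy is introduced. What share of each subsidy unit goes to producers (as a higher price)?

Producer share = 3/28

For a small subsidy around the equilibrium, the benefit split depends on the relative slopes, which at a point are proportional to the elasticities.
Buyer share = εs/(εs + |εd|) = 2.5/(2.5 + 0.3) = 25/28; seller share = |εd|/(εs + |εd|) = 3/28.
So producers capture 3/28 of the subsidy.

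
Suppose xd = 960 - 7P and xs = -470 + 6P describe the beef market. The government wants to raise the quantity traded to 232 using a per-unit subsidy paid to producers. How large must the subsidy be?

Required subsidy s = 13 per unit

At x = 232, invert demand for the buyer price: Pb = (960 − 232)/7 = 104; invert supply for the seller price: Ps = (232 − (-470))/6 = 117.
The subsidy must fill the gap: s = Ps − Pb = 117 − 104 = 13.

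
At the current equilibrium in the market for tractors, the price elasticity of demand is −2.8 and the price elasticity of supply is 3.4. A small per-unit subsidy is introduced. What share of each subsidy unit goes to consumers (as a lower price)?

For a small subsidy around the equilibrium, the benefit split depends on the relative slopes, which at a point are proportional to the elasticities.
Buyer share = εs/(εs + |εd|) = 3.4/(3.4 + 2.8) = 17/31; seller share = |εd|/(εs + |εd|) = 14/31.

Consumer share = 17/31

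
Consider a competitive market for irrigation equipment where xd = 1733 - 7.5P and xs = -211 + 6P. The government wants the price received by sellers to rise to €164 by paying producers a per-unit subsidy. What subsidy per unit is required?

At a seller price of 164, quantity supplied is -211 + 6·164 = 773.
Buyers absorb 773 only when they pay Pb with 1733 − 7.5·Pb = 773, i.e. Pb = 128.
s = Ps − Pb = 164 − 128 = 36.

Required subsidy s = €36 per unit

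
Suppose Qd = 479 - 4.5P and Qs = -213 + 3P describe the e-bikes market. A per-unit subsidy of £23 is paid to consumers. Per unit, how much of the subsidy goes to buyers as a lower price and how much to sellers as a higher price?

Pre-subsidy: 479 - 4.5P = -213 + 3P gives P* = 1384/15, Q* = 63.8.
With the rebate, buyers effectively pay Pb = Ps − 23, where Ps is the price sellers receive.
Demand in terms of Ps becomes Qd = 479 − 4.5(Ps − 23) = 582.5 - 4.5Ps. Setting this equal to supply: 582.5 - 4.5Ps = -213 + 3Ps, so Ps = 1591/15.
Buyers pay Pb = 1591/15 − 23 = 1246/15; Q' = -213 + 3·(1591/15) = 105.2.
Buyers' price falls by P* − Pb = 1384/15 − 1246/15 = 9.2; sellers' price rises by Ps − P* = 1591/15 − 1384/15 = 13.8.

Buyers gain £9.2 per unit; sellers gain £13.8 per unit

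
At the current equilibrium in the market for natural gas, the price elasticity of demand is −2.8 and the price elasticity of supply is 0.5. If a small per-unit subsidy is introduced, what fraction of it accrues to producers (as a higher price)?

For a small subsidy around the equilibrium, the benefit split depends on the relative slopes, which at a point are proportional to the elasticities.
Buyer share = εs/(εs + |εd|) = 0.5/(0.5 + 2.8) = 5/33; seller share = |εd|/(εs + |εd|) = 28/33.
So producers capture 28/33 of the subsidy.

Producer share = 28/33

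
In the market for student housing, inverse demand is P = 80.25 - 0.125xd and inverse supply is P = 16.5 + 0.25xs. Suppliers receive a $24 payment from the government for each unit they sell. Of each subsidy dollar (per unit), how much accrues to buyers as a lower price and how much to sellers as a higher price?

Pre-subsidy: 80.25 - 0.125x = 16.5 + 0.25x gives x* = 170 and P* = 59.
With the subsidy, sellers receive Ps = Pb + 24 for each unit, where Pb is the price buyers pay.
On the curves, Pb = 80.25 - 0.125x and Ps = 16.5 + 0.25x; the wedge Ps − Pb = 24 gives 16.5 + 0.25x − (80.25 - 0.125x) = 24, so x' = 234.
Then Pb = 80.25 − 0.125·234 = 51 and Ps = 16.5 + 0.25·234 = 75.
Buyers' price falls by P* − Pb = 59 − 51 = 8; sellers' price rises by Ps − P* = 75 − 59 = 16.

Buyers gain $8 per unit; sellers gain $16 per unit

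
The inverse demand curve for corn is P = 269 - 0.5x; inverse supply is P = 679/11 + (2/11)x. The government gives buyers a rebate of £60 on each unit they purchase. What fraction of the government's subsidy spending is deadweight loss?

DWL / government spending = 11/98

Pre-subsidy: 269 - 0.5x = 679/11 + (2/11)x gives x* = 304 and P* = 117.
With the rebate, buyers effectively pay Pb = Ps − 60, where Ps is the price sellers receive.
On the curves, Pb = 269 - 0.5x and Ps = 679/11 + (2/11)x; the wedge Ps − Pb = 60 gives 679/11 + (2/11)x − (269 - 0.5x) = 60, so x' = 392.
Then Pb = 269 − 0.5·392 = 73 and Ps = 679/11 + (2/11)·392 = 133.
ΔCS = ½(304 + 392)(117 − 73) = 15312; ΔPS = ½(304 + 392)(133 − 117) = 5568.
Government spending = 60 × 392 = 23520.
DWL = ½ × 60 × (392 − 304) = 2640; fraction = 2640 / 23520 = 11/98.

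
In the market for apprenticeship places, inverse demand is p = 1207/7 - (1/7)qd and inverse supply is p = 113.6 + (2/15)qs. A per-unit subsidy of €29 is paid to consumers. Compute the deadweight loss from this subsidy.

Deadweight loss = €1522.5

Pre-subsidy: 1207/7 - (1/7)q = 113.6 + (2/15)q gives q* = 213 and p* = 142.
With the rebate, buyers effectively pay pb = ps − 29, where ps is the price sellers receive.
On the curves, pb = 1207/7 - (1/7)q and ps = 113.6 + (2/15)q; the wedge ps − pb = 29 gives 113.6 + (2/15)q − (1207/7 - (1/7)q) = 29, so q' = 318.
Then pb = 1207/7 − (1/7)·318 = 127 and ps = 113.6 + (2/15)·318 = 156.
The subsidy expands output by 318 − 213 = 105 past the efficient level; on those units the gap between marginal cost and willingness to pay runs from 0 up to 29.
DWL = ½ × 29 × 105 = 1522.5.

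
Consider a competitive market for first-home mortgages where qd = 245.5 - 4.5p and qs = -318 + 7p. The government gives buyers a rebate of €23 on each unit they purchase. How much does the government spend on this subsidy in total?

Government cost = €2024

Pre-subsidy: 245.5 - 4.5p = -318 + 7p gives p* = 49, q* = 25.
With the rebate, buyers effectively pay pb = ps − 23, where ps is the price sellers receive.
Demand in terms of ps becomes qd = 245.5 − 4.5(ps − 23) = 349 - 4.5ps. Setting this equal to supply: 349 - 4.5ps = -318 + 7ps, so ps = 58.
Buyers pay pb = 58 − 23 = 35; q' = -318 + 7·58 = 88.
Government outlay = subsidy × quantity = 23 × 88 = 2024.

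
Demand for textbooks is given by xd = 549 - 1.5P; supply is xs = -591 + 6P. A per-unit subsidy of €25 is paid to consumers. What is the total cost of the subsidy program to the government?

Government cost = €8775

Pre-subsidy: 549 - 1.5P = -591 + 6P gives P* = 152, x* = 321.
With the rebate, buyers effectively pay Pb = Ps − 25, where Ps is the price sellers receive.
Demand in terms of Ps becomes xd = 549 − 1.5(Ps − 25) = 586.5 - 1.5Ps. Setting this equal to supply: 586.5 - 1.5Ps = -591 + 6Ps, so Ps = 157.
Buyers pay Pb = 157 − 25 = 132; x' = -591 + 6·157 = 351.
Government outlay = subsidy × quantity = 25 × 351 = 8775.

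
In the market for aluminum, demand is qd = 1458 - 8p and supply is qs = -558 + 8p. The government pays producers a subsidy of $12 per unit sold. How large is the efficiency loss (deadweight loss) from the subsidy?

Deadweight loss = $288

Pre-subsidy: 1458 - 8p = -558 + 8p gives p* = 126, q* = 450.
With the subsidy, sellers receive ps = pb + 12 for each unit, where pb is the price buyers pay.
Supply in terms of pb becomes qs = -558 + 8(pb + 12) = -462 + 8pb. Setting this equal to demand: 1458 - 8pb = -462 + 8pb, so pb = 120.
Sellers receive ps = 120 + 12 = 132; q' = 1458 − 8·120 = 498.
The subsidy expands output by 498 − 450 = 48 past the efficient level; on those units the gap between marginal cost and willingness to pay runs from 0 up to 12.
DWL = ½ × 12 × 48 = 288.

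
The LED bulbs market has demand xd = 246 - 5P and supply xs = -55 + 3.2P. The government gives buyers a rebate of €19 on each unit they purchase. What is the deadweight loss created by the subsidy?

Deadweight loss = 14440/41

Pre-subsidy: 246 - 5P = -55 + 3.2P gives P* = 1505/41, x* = 2561/41.
With the rebate, buyers effectively pay Pb = Ps − 19, where Ps is the price sellers receive.
Demand in terms of Ps becomes xd = 246 − 5(Ps − 19) = 341 - 5Ps. Setting this equal to supply: 341 - 5Ps = -55 + 3.2Ps, so Ps = 1980/41.
Buyers pay Pb = 1980/41 − 19 = 1201/41; x' = -55 + 3.2·(1980/41) = 4081/41.
The subsidy expands output by 4081/41 − 2561/41 = 1520/41 past the efficient level; on those units the gap between marginal cost and willingness to pay runs from 0 up to 19.
DWL = ½ × 19 × 1520/41 = 14440/41.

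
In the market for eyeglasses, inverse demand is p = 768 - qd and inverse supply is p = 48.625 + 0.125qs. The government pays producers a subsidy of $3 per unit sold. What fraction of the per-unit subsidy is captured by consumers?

Consumer share = 8/9

Pre-subsidy: 768 - q = 48.625 + 0.125q gives q* = 5755/9 and p* = 1157/9.
With the subsidy, sellers receive ps = pb + 3 for each unit, where pb is the price buyers pay.
On the curves, pb = 768 - q and ps = 48.625 + 0.125q; the wedge ps − pb = 3 gives 48.625 + 0.125q − (768 - q) = 3, so q' = 5779/9.
Then pb = 768 − 1·(5779/9) = 1133/9 and ps = 48.625 + 0.125·(5779/9) = 1160/9.
Buyers' price falls by p* − pb = 1157/9 − 1133/9 = 8/3; sellers' price rises by ps − p* = 1160/9 − 1157/9 = 1/3.
So consumers capture (8/3)/3 = 8/9 of each unit of subsidy.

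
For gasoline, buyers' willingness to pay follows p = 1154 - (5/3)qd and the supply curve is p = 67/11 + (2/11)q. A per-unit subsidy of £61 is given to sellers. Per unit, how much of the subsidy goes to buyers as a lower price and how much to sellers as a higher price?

Pre-subsidy: 1154 - (5/3)q = 67/11 + (2/11)q gives q* = 621 and p* = 119.
With the subsidy, sellers receive ps = pb + 61 for each unit, where pb is the price buyers pay.
On the curves, pb = 1154 - (5/3)q and ps = 67/11 + (2/11)q; the wedge ps − pb = 61 gives 67/11 + (2/11)q − (1154 - (5/3)q) = 61, so q' = 654.
Then pb = 1154 − (5/3)·654 = 64 and ps = 67/11 + (2/11)·654 = 125.
Buyers' price falls by p* − pb = 119 − 64 = 55; sellers' price rises by ps − p* = 125 − 119 = 6.

Buyers gain £55 per unit; sellers gain £6 per unit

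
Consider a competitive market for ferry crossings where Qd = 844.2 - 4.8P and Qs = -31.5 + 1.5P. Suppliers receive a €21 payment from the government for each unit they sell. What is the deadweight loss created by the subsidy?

Pre-subsidy: 844.2 - 4.8P = -31.5 + 1.5P gives P* = 139, Q* = 177.
With the subsidy, sellers receive Ps = Pb + 21 for each unit, where Pb is the price buyers pay.
Supply in terms of Pb becomes Qs = -31.5 + 1.5(Pb + 21) = 0 + 1.5Pb. Setting this equal to demand: 844.2 - 4.8Pb = 0 + 1.5Pb, so Pb = 134.
Sellers receive Ps = 134 + 21 = 155; Q' = 844.2 − 4.8·134 = 201.
The subsidy expands output by 201 − 177 = 24 past the efficient level; on those units the gap between marginal cost and willingness to pay runs from 0 up to 21.
DWL = ½ × 21 × 24 = 252.

Deadweight loss = €252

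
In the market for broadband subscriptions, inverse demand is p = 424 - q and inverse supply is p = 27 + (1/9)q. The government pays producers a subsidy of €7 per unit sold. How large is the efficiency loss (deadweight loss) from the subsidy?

Deadweight loss = €22.05

Pre-subsidy: 424 - q = 27 + (1/9)q gives q* = 357.3 and p* = 66.7.
With the subsidy, sellers receive ps = pb + 7 for each unit, where pb is the price buyers pay.
On the curves, pb = 424 - q and ps = 27 + (1/9)q; the wedge ps − pb = 7 gives 27 + (1/9)q − (424 - q) = 7, so q' = 363.6.
Then pb = 424 − 1·363.6 = 60.4 and ps = 27 + (1/9)·363.6 = 67.4.
The subsidy expands output by 363.6 − 357.3 = 6.3 past the efficient level; on those units the gap between marginal cost and willingness to pay runs from 0 up to 7.
DWL = ½ × 7 × 6.3 = 22.05.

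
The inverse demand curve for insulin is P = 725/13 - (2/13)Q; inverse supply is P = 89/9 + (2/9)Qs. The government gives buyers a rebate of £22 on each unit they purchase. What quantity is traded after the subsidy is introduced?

Q' = 180.5

Pre-subsidy: 725/13 - (2/13)Q = 89/9 + (2/9)Q gives Q* = 122 and P* = 37.
With the rebate, buyers effectively pay Pb = Ps − 22, where Ps is the price sellers receive.
On the curves, Pb = 725/13 - (2/13)Q and Ps = 89/9 + (2/9)Q; the wedge Ps − Pb = 22 gives 89/9 + (2/9)Q − (725/13 - (2/13)Q) = 22, so Q' = 180.5.
Then Pb = 725/13 − (2/13)·180.5 = 28 and Ps = 89/9 + (2/9)·180.5 = 50.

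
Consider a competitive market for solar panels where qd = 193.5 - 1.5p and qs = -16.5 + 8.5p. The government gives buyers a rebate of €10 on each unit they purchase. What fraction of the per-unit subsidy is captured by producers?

Producer share = 0.15

Pre-subsidy: 193.5 - 1.5p = -16.5 + 8.5p gives p* = 21, q* = 162.
With the rebate, buyers effectively pay pb = ps − 10, where ps is the price sellers receive.
Demand in terms of ps becomes qd = 193.5 − 1.5(ps − 10) = 208.5 - 1.5ps. Setting this equal to supply: 208.5 - 1.5ps = -16.5 + 8.5ps, so ps = 22.5.
Buyers pay pb = 22.5 − 10 = 12.5; q' = -16.5 + 8.5·22.5 = 174.75.
Buyers' price falls by p* − pb = 21 − 12.5 = 8.5; sellers' price rises by ps − p* = 22.5 − 21 = 1.5.
So producers capture 1.5/10 = 0.15 of each unit of subsidy.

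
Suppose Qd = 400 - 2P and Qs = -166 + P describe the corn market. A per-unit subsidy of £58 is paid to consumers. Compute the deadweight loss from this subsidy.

Pre-subsidy: 400 - 2P = -166 + P gives P* = 566/3, Q* = 68/3.
With the rebate, buyers effectively pay Pb = Ps − 58, where Ps is the price sellers receive.
Demand in terms of Ps becomes Qd = 400 − 2(Ps − 58) = 516 - 2Ps. Setting this equal to supply: 516 - 2Ps = -166 + Ps, so Ps = 682/3.
Buyers pay Pb = 682/3 − 58 = 508/3; Q' = -166 + 1·(682/3) = 184/3.
The subsidy expands output by 184/3 − 68/3 = 116/3 past the efficient level; on those units the gap between marginal cost and willingness to pay runs from 0 up to 58.
DWL = ½ × 58 × 116/3 = 3364/3.

Deadweight loss = 3364/3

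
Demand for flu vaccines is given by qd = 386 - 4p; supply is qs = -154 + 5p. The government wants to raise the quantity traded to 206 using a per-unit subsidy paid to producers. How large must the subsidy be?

Required subsidy s = 27 per unit

At q = 206, invert demand for the buyer price: pb = (386 − 206)/4 = 45; invert supply for the seller price: ps = (206 − (-154))/5 = 72.
The subsidy must fill the gap: s = ps − pb = 72 − 45 = 27.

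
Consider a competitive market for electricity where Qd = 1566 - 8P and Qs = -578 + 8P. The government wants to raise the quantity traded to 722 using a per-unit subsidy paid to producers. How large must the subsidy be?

Required subsidy s = 57 per unit

At Q = 722, invert demand for the buyer price: Pb = (1566 − 722)/8 = 105.5; invert supply for the seller price: Ps = (722 − (-578))/8 = 162.5.
The subsidy must fill the gap: s = Ps − Pb = 162.5 − 105.5 = 57.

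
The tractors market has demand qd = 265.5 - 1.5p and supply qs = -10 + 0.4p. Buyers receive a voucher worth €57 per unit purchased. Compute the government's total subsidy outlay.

Government cost = €3762

Pre-subsidy: 265.5 - 1.5p = -10 + 0.4p gives p* = 145, q* = 48.
With the rebate, buyers effectively pay pb = ps − 57, where ps is the price sellers receive.
Demand in terms of ps becomes qd = 265.5 − 1.5(ps − 57) = 351 - 1.5ps. Setting this equal to supply: 351 - 1.5ps = -10 + 0.4ps, so ps = 190.
Buyers pay pb = 190 − 57 = 133; q' = -10 + 0.4·190 = 66.
Government outlay = subsidy × quantity = 57 × 66 = 3762.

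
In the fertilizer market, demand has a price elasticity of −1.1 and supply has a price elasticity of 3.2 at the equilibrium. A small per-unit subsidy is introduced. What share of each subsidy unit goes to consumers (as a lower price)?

Consumer share = 32/43

For a small subsidy around the equilibrium, the benefit split depends on the relative slopes, which at a point are proportional to the elasticities.
Buyer share = εs/(εs + |εd|) = 3.2/(3.2 + 1.1) = 32/43; seller share = |εd|/(εs + |εd|) = 11/43.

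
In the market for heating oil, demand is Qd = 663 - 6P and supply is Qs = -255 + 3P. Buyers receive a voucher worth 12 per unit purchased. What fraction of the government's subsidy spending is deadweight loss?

Pre-subsidy: 663 - 6P = -255 + 3P gives P* = 102, Q* = 51.
With the rebate, buyers effectively pay Pb = Ps − 12, where Ps is the price sellers receive.
Demand in terms of Ps becomes Qd = 663 − 6(Ps − 12) = 735 - 6Ps. Setting this equal to supply: 735 - 6Ps = -255 + 3Ps, so Ps = 110.
Buyers pay Pb = 110 − 12 = 98; Q' = -255 + 3·110 = 75.
ΔCS = ½(51 + 75)(102 − 98) = 252; ΔPS = ½(51 + 75)(110 − 102) = 504.
Government spending = 12 × 75 = 900.
DWL = ½ × 12 × (75 − 51) = 144; fraction = 144 / 900 = 0.16.

DWL / government spending = 0.16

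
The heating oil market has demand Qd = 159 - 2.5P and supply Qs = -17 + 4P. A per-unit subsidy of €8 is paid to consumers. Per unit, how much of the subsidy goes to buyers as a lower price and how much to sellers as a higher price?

Buyers gain 64/13 per unit; sellers gain 40/13 per unit

Pre-subsidy: 159 - 2.5P = -17 + 4P gives P* = 352/13, Q* = 1187/13.
With the rebate, buyers effectively pay Pb = Ps − 8, where Ps is the price sellers receive.
Demand in terms of Ps becomes Qd = 159 − 2.5(Ps − 8) = 179 - 2.5Ps. Setting this equal to supply: 179 - 2.5Ps = -17 + 4Ps, so Ps = 392/13.
Buyers pay Pb = 392/13 − 8 = 288/13; Q' = -17 + 4·(392/13) = 1347/13.
Buyers' price falls by P* − Pb = 352/13 − 288/13 = 64/13; sellers' price rises by Ps − P* = 392/13 − 352/13 = 40/13.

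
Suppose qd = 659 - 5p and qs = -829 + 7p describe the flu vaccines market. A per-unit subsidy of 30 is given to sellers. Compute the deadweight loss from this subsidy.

Pre-subsidy: 659 - 5p = -829 + 7p gives p* = 124, q* = 39.
With the subsidy, sellers receive ps = pb + 30 for each unit, where pb is the price buyers pay.
Supply in terms of pb becomes qs = -829 + 7(pb + 30) = -619 + 7pb. Setting this equal to demand: 659 - 5pb = -619 + 7pb, so pb = 106.5.
Sellers receive ps = 106.5 + 30 = 136.5; q' = 659 − 5·106.5 = 126.5.
The subsidy expands output by 126.5 − 39 = 87.5 past the efficient level; on those units the gap between marginal cost and willingness to pay runs from 0 up to 30.
DWL = ½ × 30 × 87.5 = 1312.5.

Deadweight loss = 1312.5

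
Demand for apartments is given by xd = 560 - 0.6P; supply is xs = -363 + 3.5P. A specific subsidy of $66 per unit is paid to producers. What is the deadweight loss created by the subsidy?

Pre-subsidy: 560 - 0.6P = -363 + 3.5P gives P* = 9230/41, x* = 17422/41.
With the subsidy, sellers receive Ps = Pb + 66 for each unit, where Pb is the price buyers pay.
Supply in terms of Pb becomes xs = -363 + 3.5(Pb + 66) = -132 + 3.5Pb. Setting this equal to demand: 560 - 0.6Pb = -132 + 3.5Pb, so Pb = 6920/41.
Sellers receive Ps = 6920/41 + 66 = 9626/41; x' = 560 − 0.6·(6920/41) = 18808/41.
The subsidy expands output by 18808/41 − 17422/41 = 1386/41 past the efficient level; on those units the gap between marginal cost and willingness to pay runs from 0 up to 66.
DWL = ½ × 66 × 1386/41 = 45738/41.

Deadweight loss = 45738/41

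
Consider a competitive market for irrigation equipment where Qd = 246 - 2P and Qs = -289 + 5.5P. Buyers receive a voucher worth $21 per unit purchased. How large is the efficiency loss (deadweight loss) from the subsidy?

Deadweight loss = $323.4

Pre-subsidy: 246 - 2P = -289 + 5.5P gives P* = 214/3, Q* = 310/3.
With the rebate, buyers effectively pay Pb = Ps − 21, where Ps is the price sellers receive.
Demand in terms of Ps becomes Qd = 246 − 2(Ps − 21) = 288 - 2Ps. Setting this equal to supply: 288 - 2Ps = -289 + 5.5Ps, so Ps = 1154/15.
Buyers pay Pb = 1154/15 − 21 = 839/15; Q' = -289 + 5.5·(1154/15) = 2012/15.
The subsidy expands output by 2012/15 − 310/3 = 30.8 past the efficient level; on those units the gap between marginal cost and willingness to pay runs from 0 up to 21.
DWL = ½ × 21 × 30.8 = 323.4.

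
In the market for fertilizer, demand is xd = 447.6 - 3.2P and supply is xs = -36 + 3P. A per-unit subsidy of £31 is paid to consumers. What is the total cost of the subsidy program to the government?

Pre-subsidy: 447.6 - 3.2P = -36 + 3P gives P* = 78, x* = 198.
With the rebate, buyers effectively pay Pb = Ps − 31, where Ps is the price sellers receive.
Demand in terms of Ps becomes xd = 447.6 − 3.2(Ps − 31) = 546.8 - 3.2Ps. Setting this equal to supply: 546.8 - 3.2Ps = -36 + 3Ps, so Ps = 94.
Buyers pay Pb = 94 − 31 = 63; x' = -36 + 3·94 = 246.
Government outlay = subsidy × quantity = 31 × 246 = 7626.

Government cost = £7626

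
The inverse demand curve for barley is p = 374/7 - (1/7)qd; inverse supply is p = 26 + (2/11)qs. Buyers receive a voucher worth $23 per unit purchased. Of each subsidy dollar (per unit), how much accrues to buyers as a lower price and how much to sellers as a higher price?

Buyers gain $10.12 per unit; sellers gain $12.88 per unit

Pre-subsidy: 374/7 - (1/7)q = 26 + (2/11)q gives q* = 84.48 and p* = 41.36.
With the rebate, buyers effectively pay pb = ps − 23, where ps is the price sellers receive.
On the curves, pb = 374/7 - (1/7)q and ps = 26 + (2/11)q; the wedge ps − pb = 23 gives 26 + (2/11)q − (374/7 - (1/7)q) = 23, so q' = 155.32.
Then pb = 374/7 − (1/7)·155.32 = 31.24 and ps = 26 + (2/11)·155.32 = 54.24.
Buyers' price falls by p* − pb = 41.36 − 31.24 = 10.12; sellers' price rises by ps − p* = 54.24 − 41.36 = 12.88.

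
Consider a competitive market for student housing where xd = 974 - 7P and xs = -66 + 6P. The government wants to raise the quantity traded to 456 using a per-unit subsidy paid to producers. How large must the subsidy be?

Required subsidy s = 13 per unit

At x = 456, invert demand for the buyer price: Pb = (974 − 456)/7 = 74; invert supply for the seller price: Ps = (456 − (-66))/6 = 87.
The subsidy must fill the gap: s = Ps − Pb = 87 − 74 = 13.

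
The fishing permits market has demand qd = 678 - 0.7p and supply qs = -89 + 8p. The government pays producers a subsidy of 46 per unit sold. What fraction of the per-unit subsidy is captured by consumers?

Consumer share = 80/87

Pre-subsidy: 678 - 0.7p = -89 + 8p gives p* = 7670/87, q* = 53617/87.
With the subsidy, sellers receive ps = pb + 46 for each unit, where pb is the price buyers pay.
Supply in terms of pb becomes qs = -89 + 8(pb + 46) = 279 + 8pb. Setting this equal to demand: 678 - 0.7pb = 279 + 8pb, so pb = 1330/29.
Sellers receive ps = 1330/29 + 46 = 2664/29; q' = 678 − 0.7·(1330/29) = 18731/29.
Buyers' price falls by p* − pb = 7670/87 − 1330/29 = 3680/87; sellers' price rises by ps − p* = 2664/29 − 7670/87 = 322/87.
So consumers capture (3680/87)/46 = 80/87 of each unit of subsidy.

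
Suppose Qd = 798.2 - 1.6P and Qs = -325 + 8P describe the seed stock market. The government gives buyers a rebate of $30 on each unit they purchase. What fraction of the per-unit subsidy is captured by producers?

Pre-subsidy: 798.2 - 1.6P = -325 + 8P gives P* = 117, Q* = 611.
With the rebate, buyers effectively pay Pb = Ps − 30, where Ps is the price sellers receive.
Demand in terms of Ps becomes Qd = 798.2 − 1.6(Ps − 30) = 846.2 - 1.6Ps. Setting this equal to supply: 846.2 - 1.6Ps = -325 + 8Ps, so Ps = 122.
Buyers pay Pb = 122 − 30 = 92; Q' = -325 + 8·122 = 651.
Buyers' price falls by P* − Pb = 117 − 92 = 25; sellers' price rises by Ps − P* = 122 − 117 = 5.
So producers capture 5/30 = 1/6 of each unit of subsidy.

Producer share = 1/6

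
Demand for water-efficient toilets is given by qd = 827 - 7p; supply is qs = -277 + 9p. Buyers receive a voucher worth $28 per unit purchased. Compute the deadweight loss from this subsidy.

Pre-subsidy: 827 - 7p = -277 + 9p gives p* = 69, q* = 344.
With the rebate, buyers effectively pay pb = ps − 28, where ps is the price sellers receive.
Demand in terms of ps becomes qd = 827 − 7(ps − 28) = 1023 - 7ps. Setting this equal to supply: 1023 - 7ps = -277 + 9ps, so ps = 81.25.
Buyers pay pb = 81.25 − 28 = 53.25; q' = -277 + 9·81.25 = 454.25.
The subsidy expands output by 454.25 − 344 = 110.25 past the efficient level; on those units the gap between marginal cost and willingness to pay runs from 0 up to 28.
DWL = ½ × 28 × 110.25 = 1543.5.

Deadweight loss = $1543.5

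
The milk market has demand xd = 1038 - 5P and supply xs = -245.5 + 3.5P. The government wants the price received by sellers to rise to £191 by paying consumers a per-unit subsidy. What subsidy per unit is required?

Required subsidy s = £68 per unit

At a seller price of 191, quantity supplied is -245.5 + 3.5·191 = 423.
Buyers absorb 423 only when they pay Pb with 1038 − 5·Pb = 423, i.e. Pb = 123.
s = Ps − Pb = 191 − 123 = 68.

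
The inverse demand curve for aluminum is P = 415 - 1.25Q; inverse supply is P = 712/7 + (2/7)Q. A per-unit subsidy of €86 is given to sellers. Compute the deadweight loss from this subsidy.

Pre-subsidy: 415 - 1.25Q = 712/7 + (2/7)Q gives Q* = 204 and P* = 160.
With the subsidy, sellers receive Ps = Pb + 86 for each unit, where Pb is the price buyers pay.
On the curves, Pb = 415 - 1.25Q and Ps = 712/7 + (2/7)Q; the wedge Ps − Pb = 86 gives 712/7 + (2/7)Q − (415 - 1.25Q) = 86, so Q' = 260.
Then Pb = 415 − 1.25·260 = 90 and Ps = 712/7 + (2/7)·260 = 176.
The subsidy expands output by 260 − 204 = 56 past the efficient level; on those units the gap between marginal cost and willingness to pay runs from 0 up to 86.
DWL = ½ × 86 × 56 = 2408.

Deadweight loss = €2408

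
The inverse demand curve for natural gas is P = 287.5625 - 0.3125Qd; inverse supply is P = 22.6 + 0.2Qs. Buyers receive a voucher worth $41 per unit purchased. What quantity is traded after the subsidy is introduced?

Pre-subsidy: 287.5625 - 0.3125Q = 22.6 + 0.2Q gives Q* = 517 and P* = 126.
With the rebate, buyers effectively pay Pb = Ps − 41, where Ps is the price sellers receive.
On the curves, Pb = 287.5625 - 0.3125Q and Ps = 22.6 + 0.2Q; the wedge Ps − Pb = 41 gives 22.6 + 0.2Q − (287.5625 - 0.3125Q) = 41, so Q' = 597.
Then Pb = 287.5625 − 0.3125·597 = 101 and Ps = 22.6 + 0.2·597 = 142.

Q' = 597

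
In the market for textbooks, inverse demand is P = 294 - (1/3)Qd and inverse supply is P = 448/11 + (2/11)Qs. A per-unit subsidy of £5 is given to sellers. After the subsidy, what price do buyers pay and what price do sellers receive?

Pre-subsidy: 294 - (1/3)Q = 448/11 + (2/11)Q gives Q* = 8358/17 and P* = 2212/17.
With the subsidy, sellers receive Ps = Pb + 5 for each unit, where Pb is the price buyers pay.
On the curves, Pb = 294 - (1/3)Q and Ps = 448/11 + (2/11)Q; the wedge Ps − Pb = 5 gives 448/11 + (2/11)Q − (294 - (1/3)Q) = 5, so Q' = 8523/17.
Then Pb = 294 − (1/3)·(8523/17) = 2157/17 and Ps = 448/11 + (2/11)·(8523/17) = 2242/17.

Buyers pay 2157/17; sellers receive 2242/17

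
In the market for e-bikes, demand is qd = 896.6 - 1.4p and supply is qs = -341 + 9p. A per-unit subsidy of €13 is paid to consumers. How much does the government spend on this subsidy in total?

Pre-subsidy: 896.6 - 1.4p = -341 + 9p gives p* = 119, q* = 730.
With the rebate, buyers effectively pay pb = ps − 13, where ps is the price sellers receive.
Demand in terms of ps becomes qd = 896.6 − 1.4(ps − 13) = 914.8 - 1.4ps. Setting this equal to supply: 914.8 - 1.4ps = -341 + 9ps, so ps = 120.75.
Buyers pay pb = 120.75 − 13 = 107.75; q' = -341 + 9·120.75 = 745.75.
Government outlay = subsidy × quantity = 13 × 745.75 = 9694.75.

Government cost = €9694.75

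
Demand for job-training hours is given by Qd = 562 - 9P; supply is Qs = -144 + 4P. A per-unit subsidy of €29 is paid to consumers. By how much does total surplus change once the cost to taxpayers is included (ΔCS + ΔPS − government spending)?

Pre-subsidy: 562 - 9P = -144 + 4P gives P* = 706/13, Q* = 952/13.
With the rebate, buyers effectively pay Pb = Ps − 29, where Ps is the price sellers receive.
Demand in terms of Ps becomes Qd = 562 − 9(Ps − 29) = 823 - 9Ps. Setting this equal to supply: 823 - 9Ps = -144 + 4Ps, so Ps = 967/13.
Buyers pay Pb = 967/13 − 29 = 590/13; Q' = -144 + 4·(967/13) = 1996/13.
ΔCS = ½(952/13 + 1996/13)(706/13 − 590/13) = 170984/169; ΔPS = ½(952/13 + 1996/13)(967/13 − 706/13) = 384714/169.
Government spending = 29 × 1996/13 = 57884/13.
Net change = 170984/169 + 384714/169 − 57884/13 = -15138/13. The loss equals the DWL triangle ½·29·1044/13.

Net change in total surplus = -15138/13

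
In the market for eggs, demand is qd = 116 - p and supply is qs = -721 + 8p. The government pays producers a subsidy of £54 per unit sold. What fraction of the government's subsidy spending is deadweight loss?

Pre-subsidy: 116 - p = -721 + 8p gives p* = 93, q* = 23.
With the subsidy, sellers receive ps = pb + 54 for each unit, where pb is the price buyers pay.
Supply in terms of pb becomes qs = -721 + 8(pb + 54) = -289 + 8pb. Setting this equal to demand: 116 - pb = -289 + 8pb, so pb = 45.
Sellers receive ps = 45 + 54 = 99; q' = 116 − 1·45 = 71.
ΔCS = ½(23 + 71)(93 − 45) = 2256; ΔPS = ½(23 + 71)(99 − 93) = 282.
Government spending = 54 × 71 = 3834.
DWL = ½ × 54 × (71 − 23) = 1296; fraction = 1296 / 3834 = 24/71.

DWL / government spending = 24/71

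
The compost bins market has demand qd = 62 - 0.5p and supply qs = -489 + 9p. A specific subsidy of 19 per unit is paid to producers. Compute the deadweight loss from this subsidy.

Deadweight loss = 85.5

Pre-subsidy: 62 - 0.5p = -489 + 9p gives p* = 58, q* = 33.
With the subsidy, sellers receive ps = pb + 19 for each unit, where pb is the price buyers pay.
Supply in terms of pb becomes qs = -489 + 9(pb + 19) = -318 + 9pb. Setting this equal to demand: 62 - 0.5pb = -318 + 9pb, so pb = 40.
Sellers receive ps = 40 + 19 = 59; q' = 62 − 0.5·40 = 42.
The subsidy expands output by 42 − 33 = 9 past the efficient level; on those units the gap between marginal cost and willingness to pay runs from 0 up to 19.
DWL = ½ × 19 × 9 = 85.5.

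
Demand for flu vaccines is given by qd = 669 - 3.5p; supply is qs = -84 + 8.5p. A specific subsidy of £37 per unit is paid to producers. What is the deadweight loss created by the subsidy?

Deadweight loss = 162911/96

Pre-subsidy: 669 - 3.5p = -84 + 8.5p gives p* = 62.75, q* = 449.375.
With the subsidy, sellers receive ps = pb + 37 for each unit, where pb is the price buyers pay.
Supply in terms of pb becomes qs = -84 + 8.5(pb + 37) = 230.5 + 8.5pb. Setting this equal to demand: 669 - 3.5pb = 230.5 + 8.5pb, so pb = 877/24.
Sellers receive ps = 877/24 + 37 = 1765/24; q' = 669 − 3.5·(877/24) = 25973/48.
The subsidy expands output by 25973/48 − 449.375 = 4403/48 past the efficient level; on those units the gap between marginal cost and willingness to pay runs from 0 up to 37.
DWL = ½ × 37 × 4403/48 = 162911/96.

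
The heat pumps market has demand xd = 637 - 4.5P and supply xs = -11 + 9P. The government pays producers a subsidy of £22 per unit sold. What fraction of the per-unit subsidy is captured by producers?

Pre-subsidy: 637 - 4.5P = -11 + 9P gives P* = 48, x* = 421.
With the subsidy, sellers receive Ps = Pb + 22 for each unit, where Pb is the price buyers pay.
Supply in terms of Pb becomes xs = -11 + 9(Pb + 22) = 187 + 9Pb. Setting this equal to demand: 637 - 4.5Pb = 187 + 9Pb, so Pb = 100/3.
Sellers receive Ps = 100/3 + 22 = 166/3; x' = 637 − 4.5·(100/3) = 487.
Buyers' price falls by P* − Pb = 48 − 100/3 = 44/3; sellers' price rises by Ps − P* = 166/3 − 48 = 22/3.
So producers capture (22/3)/22 = 1/3 of each unit of subsidy.

Producer share = 1/3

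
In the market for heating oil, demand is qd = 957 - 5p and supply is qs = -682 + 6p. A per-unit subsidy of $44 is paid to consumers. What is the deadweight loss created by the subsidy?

Deadweight loss = $2640

Pre-subsidy: 957 - 5p = -682 + 6p gives p* = 149, q* = 212.
With the rebate, buyers effectively pay pb = ps − 44, where ps is the price sellers receive.
Demand in terms of ps becomes qd = 957 − 5(ps − 44) = 1177 - 5ps. Setting this equal to supply: 1177 - 5ps = -682 + 6ps, so ps = 169.
Buyers pay pb = 169 − 44 = 125; q' = -682 + 6·169 = 332.
The subsidy expands output by 332 − 212 = 120 past the efficient level; on those units the gap between marginal cost and willingness to pay runs from 0 up to 44.
DWL = ½ × 44 × 120 = 2640.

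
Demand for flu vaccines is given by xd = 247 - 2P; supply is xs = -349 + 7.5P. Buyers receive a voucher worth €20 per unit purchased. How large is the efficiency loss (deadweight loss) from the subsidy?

Deadweight loss = 6000/19

Pre-subsidy: 247 - 2P = -349 + 7.5P gives P* = 1192/19, x* = 2309/19.
With the rebate, buyers effectively pay Pb = Ps − 20, where Ps is the price sellers receive.
Demand in terms of Ps becomes xd = 247 − 2(Ps − 20) = 287 - 2Ps. Setting this equal to supply: 287 - 2Ps = -349 + 7.5Ps, so Ps = 1272/19.
Buyers pay Pb = 1272/19 − 20 = 892/19; x' = -349 + 7.5·(1272/19) = 2909/19.
The subsidy expands output by 2909/19 − 2309/19 = 600/19 past the efficient level; on those units the gap between marginal cost and willingness to pay runs from 0 up to 20.
DWL = ½ × 20 × 600/19 = 6000/19.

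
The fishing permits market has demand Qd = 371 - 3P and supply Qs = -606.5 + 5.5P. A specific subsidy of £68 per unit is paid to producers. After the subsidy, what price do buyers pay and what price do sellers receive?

Buyers pay £71; sellers receive £139

Pre-subsidy: 371 - 3P = -606.5 + 5.5P gives P* = 115, Q* = 26.
With the subsidy, sellers receive Ps = Pb + 68 for each unit, where Pb is the price buyers pay.
Supply in terms of Pb becomes Qs = -606.5 + 5.5(Pb + 68) = -232.5 + 5.5Pb. Setting this equal to demand: 371 - 3Pb = -232.5 + 5.5Pb, so Pb = 71.
Sellers receive Ps = 71 + 68 = 139; Q' = 371 − 3·71 = 158.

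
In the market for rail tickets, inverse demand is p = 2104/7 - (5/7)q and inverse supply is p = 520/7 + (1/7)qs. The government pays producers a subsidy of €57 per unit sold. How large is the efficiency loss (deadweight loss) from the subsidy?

Pre-subsidy: 2104/7 - (5/7)q = 520/7 + (1/7)q gives q* = 264 and p* = 112.
With the subsidy, sellers receive ps = pb + 57 for each unit, where pb is the price buyers pay.
On the curves, pb = 2104/7 - (5/7)q and ps = 520/7 + (1/7)q; the wedge ps − pb = 57 gives 520/7 + (1/7)q − (2104/7 - (5/7)q) = 57, so q' = 330.5.
Then pb = 2104/7 − (5/7)·330.5 = 64.5 and ps = 520/7 + (1/7)·330.5 = 121.5.
The subsidy expands output by 330.5 − 264 = 66.5 past the efficient level; on those units the gap between marginal cost and willingness to pay runs from 0 up to 57.
DWL = ½ × 57 × 66.5 = 1895.25.

Deadweight loss = €1895.25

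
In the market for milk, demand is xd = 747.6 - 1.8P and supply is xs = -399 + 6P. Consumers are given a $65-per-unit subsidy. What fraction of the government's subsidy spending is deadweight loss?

Pre-subsidy: 747.6 - 1.8P = -399 + 6P gives P* = 147, x* = 483.
With the rebate, buyers effectively pay Pb = Ps − 65, where Ps is the price sellers receive.
Demand in terms of Ps becomes xd = 747.6 − 1.8(Ps − 65) = 864.6 - 1.8Ps. Setting this equal to supply: 864.6 - 1.8Ps = -399 + 6Ps, so Ps = 162.
Buyers pay Pb = 162 − 65 = 97; x' = -399 + 6·162 = 573.
ΔCS = ½(483 + 573)(147 − 97) = 26400; ΔPS = ½(483 + 573)(162 − 147) = 7920.
Government spending = 65 × 573 = 37245.
DWL = ½ × 65 × (573 − 483) = 2925; fraction = 2925 / 37245 = 15/191.

DWL / government spending = 15/191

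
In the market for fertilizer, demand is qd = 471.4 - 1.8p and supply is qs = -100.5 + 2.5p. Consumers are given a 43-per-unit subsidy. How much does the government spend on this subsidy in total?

Government cost = 11911

Pre-subsidy: 471.4 - 1.8p = -100.5 + 2.5p gives p* = 133, q* = 232.
With the rebate, buyers effectively pay pb = ps − 43, where ps is the price sellers receive.
Demand in terms of ps becomes qd = 471.4 − 1.8(ps − 43) = 548.8 - 1.8ps. Setting this equal to supply: 548.8 - 1.8ps = -100.5 + 2.5ps, so ps = 151.
Buyers pay pb = 151 − 43 = 108; q' = -100.5 + 2.5·151 = 277.
Government outlay = subsidy × quantity = 43 × 277 = 11911.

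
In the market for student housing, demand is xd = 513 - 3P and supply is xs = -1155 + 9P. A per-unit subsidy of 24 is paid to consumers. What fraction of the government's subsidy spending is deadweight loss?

Pre-subsidy: 513 - 3P = -1155 + 9P gives P* = 139, x* = 96.
With the rebate, buyers effectively pay Pb = Ps − 24, where Ps is the price sellers receive.
Demand in terms of Ps becomes xd = 513 − 3(Ps − 24) = 585 - 3Ps. Setting this equal to supply: 585 - 3Ps = -1155 + 9Ps, so Ps = 145.
Buyers pay Pb = 145 − 24 = 121; x' = -1155 + 9·145 = 150.
ΔCS = ½(96 + 150)(139 − 121) = 2214; ΔPS = ½(96 + 150)(145 − 139) = 738.
Government spending = 24 × 150 = 3600.
DWL = ½ × 24 × (150 − 96) = 648; fraction = 648 / 3600 = 0.18.

DWL / government spending = 0.18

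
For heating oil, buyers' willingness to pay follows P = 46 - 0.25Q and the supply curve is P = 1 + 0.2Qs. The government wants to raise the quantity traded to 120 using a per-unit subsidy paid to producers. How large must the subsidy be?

Required subsidy s = 9 per unit

At Q = 120, from the demand curve buyers pay Pb = 46 − 0.25·120 = 16; from the supply curve sellers need Ps = 1 + 0.2·120 = 25.
The subsidy must fill the gap: s = Ps − Pb = 25 − 16 = 9.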